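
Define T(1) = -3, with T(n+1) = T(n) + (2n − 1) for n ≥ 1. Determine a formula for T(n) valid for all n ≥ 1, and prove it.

Claim: T(n) = n^2 − 2n − 2.

Base case: T(1) = -3, and 1^2 − 2·1 − 2 = -3.
Assume T(j) = j^2 − 2j − 2.
Then T(j+1) = T(j) + (2j − 1) = (j^2 − 2j − 2) + (2j − 1) = j^2 − 3,
and (j+1)^2 − 2·(j+1) − 2 = j^2 − 3.
By induction, T(n) = n^2 − 2n − 2 for all n ≥ 1.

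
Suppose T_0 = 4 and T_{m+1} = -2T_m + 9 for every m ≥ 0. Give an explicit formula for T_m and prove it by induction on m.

Claim: T_m = (-2)^m + 3.

Base case: T_0 = 4, and (-2)^0 + 3 = 1 + 3 = 4.
Assume T_k = (-2)^k + 3 for some k ≥ 0.
Then T_{k+1} = -2T_k + 9 = -2·((-2)^k + 3) + 9 = -2·(-2)^k − 6 + 9 = (-2)^{k+1} + 3.
So the formula holds for k+1, and by induction T_m = (-2)^m + 3 for all m ≥ 0.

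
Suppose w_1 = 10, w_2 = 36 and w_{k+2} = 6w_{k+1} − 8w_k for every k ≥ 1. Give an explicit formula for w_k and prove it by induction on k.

Claim: w_k = 2·4^k + 2^k.

Base cases: w_1 = 10 and 2·4^1 + 2^1 = 10; w_2 = 36 and 2·4^2 + 2^2 = 36.
Assume w_j = 2·4^j + 2^j for all 1 ≤ j ≤ r, where r ≥ 2.
Then w_{r+1} = 6w_r − 8w_{r−1} = 6·(2·4^r + 2^r) − 8·(2·4^{r−1} + 2^{r−1}) = 2·(6·4 − 8)4^{r−1} + (6·2 − 8)2^{r−1} = 32·4^{r−1} + 4·2^{r−1} = 2·4^{r+1} + 2^{r+1}.
This completes the inductive step, so w_k = 2·4^k + 2^k for all k ≥ 1.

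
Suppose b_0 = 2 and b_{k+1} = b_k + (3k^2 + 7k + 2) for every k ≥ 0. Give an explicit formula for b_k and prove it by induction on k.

Claim: b_k = k^3 + 2k^2 − k + 2.

Base case: b_0 = 2, and 0^3 + 2·0^2 − 0 + 2 = 2.
Assume b_j = j^3 + 2j^2 − j + 2.
Then b_{j+1} = b_j + (3j^2 + 7j + 2) = (j^3 + 2j^2 − j + 2) + (3j^2 + 7j + 2) = j^3 + 5j^2 + 6j + 4,
and (j+1)^3 + 2·(j+1)^2 − (j+1) + 2 = j^3 + 5j^2 + 6j + 4.
Hence b_k = k^3 + 2k^2 − k + 2 for every k ≥ 0, by induction.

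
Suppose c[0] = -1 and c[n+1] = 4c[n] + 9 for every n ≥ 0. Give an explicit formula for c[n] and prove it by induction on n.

Claim: c[n] = 2·4^n − 3.

Base case: c[0] = -1, and 2·4^0 − 3 = 2 − 3 = -1.
Assume c[k] = 2·4^k − 3 for some k ≥ 0.
Then c[k+1] = 4c[k] + 9 = 4·(2·4^k − 3) + 9 = 8·4^k − 12 + 9 = 2·4^{k+1} − 3.
By induction, c[n] = 2·4^n − 3 for all n ≥ 0.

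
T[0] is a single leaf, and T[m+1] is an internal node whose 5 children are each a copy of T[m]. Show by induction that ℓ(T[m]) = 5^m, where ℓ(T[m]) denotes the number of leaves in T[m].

Base case: ℓ(T[0]) = 1, and 5^0 = 1.
Assume ℓ(T[r]) = 5^r.
Then ℓ(T[r+1]) = 5·ℓ(T[r]) = 5·5^r = 5^{r+1}.
By induction, ℓ(T[m]) = 5^m for all m ≥ 0.

ℓ(T[m]) = 5^m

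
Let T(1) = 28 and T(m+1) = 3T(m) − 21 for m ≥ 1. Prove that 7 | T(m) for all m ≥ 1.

Base case: T(1) = 28 = 7·4, so 7 | T(1).
Assume 7 | T(r), so T(r) = 7t for some integer t.
Then T(r+1) = 3T(r) − 21 = 3·(7t) − 21 = 7(3t − 3), so 7 | T(r+1).
This completes the inductive step, so 7 | T(m) for all m ≥ 1.

7 | T(m)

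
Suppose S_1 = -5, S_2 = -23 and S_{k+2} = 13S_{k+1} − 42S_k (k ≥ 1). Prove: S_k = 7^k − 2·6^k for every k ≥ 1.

Base cases: S_1 = -5 and 7^1 − 2·6^1 = -5; S_2 = -23 and 7^2 − 2·6^2 = -23.
Assume S_i = 7^i − 2·6^i for all 1 ≤ i ≤ j, where j ≥ 2.
Then S_{j+1} = 13S_j − 42S_{j−1} = 13·(7^j − 2·6^j) − 42·(7^{j−1} − 2·6^{j−1}) = (13·7 − 42)7^{j−1} − 2·(13·6 − 42)6^{j−1} = 49·7^{j−1} − 72·6^{j−1} = 7^{j+1} − 2·6^{j+1}.
So the formula holds for j+1, and by strong induction S_k = 7^k − 2·6^k for all k ≥ 1.

S_k = 7^k − 2·6^k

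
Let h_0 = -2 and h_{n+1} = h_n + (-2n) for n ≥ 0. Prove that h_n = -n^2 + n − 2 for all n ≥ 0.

Base case: h_0 = -2, and -0^2 + 0 − 2 = -2.
Assume h_k = -k^2 + k − 2.
Then h_{k+1} = h_k + (-2k) = (-k^2 + k − 2) + (-2k) = -k^2 − k − 2,
and -(k+1)^2 + (k+1) − 2 = -k^2 − k − 2.
This completes the inductive step, so h_n = -n^2 + n − 2 for all n ≥ 0.

h_n = -n^2 + n − 2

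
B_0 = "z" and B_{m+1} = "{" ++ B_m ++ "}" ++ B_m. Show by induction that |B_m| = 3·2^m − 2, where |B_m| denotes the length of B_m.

Base case: |B_0| = 1, and 3·2^0 − 2 = 1.
Assume |B_r| = 3·2^r − 2.
Then |B_{r+1}| = 1 + |B_r| + 1 + |B_r| = 2|B_r| + 2 = 2(3·2^r − 2) + 2 = 3·2^{r+1} − 4 + 2 = 3·2^{r+1} − 2.
This completes the inductive step, so |B_m| = 3·2^m − 2 for all m ≥ 0.

|B_m| = 3·2^m − 2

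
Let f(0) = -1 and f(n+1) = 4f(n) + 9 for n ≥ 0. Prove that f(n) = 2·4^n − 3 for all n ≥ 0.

Base case: f(0) = -1, and 2·4^0 − 3 = 2 − 3 = -1.
Assume f(j) = 2·4^j − 3 for some j ≥ 0.
Then f(j+1) = 4f(j) + 9 = 4·(2·4^j − 3) + 9 = 8·4^j − 12 + 9 = 2·4^{j+1} − 3.
Hence f(n) = 2·4^n − 3 for every n ≥ 0, by induction.

f(n) = 2·4^n − 3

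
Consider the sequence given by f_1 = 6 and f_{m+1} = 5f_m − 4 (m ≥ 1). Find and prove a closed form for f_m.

Claim: f_m = 5^m + 1.

Base case: f_1 = 6, and 5^1 + 1 = 5 + 1 = 6.
Assume f_j = 5^j + 1 for some j ≥ 1.
Then f_{j+1} = 5f_j − 4 = 5·(5^j + 1) − 4 = 5^{j+1} + 5 − 4 = 5^{j+1} + 1.
By induction, f_m = 5^m + 1 for all m ≥ 1.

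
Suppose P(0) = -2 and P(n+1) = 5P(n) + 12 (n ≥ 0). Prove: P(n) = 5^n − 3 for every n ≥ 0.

Base case: P(0) = -2, and 5^0 − 3 = 1 − 3 = -2.
Assume P(r) = 5^r − 3 for some r ≥ 0.
Then P(r+1) = 5P(r) + 12 = 5·(5^r − 3) + 12 = 5^{r+1} − 15 + 12 = 5^{r+1} − 3.
By induction, P(n) = 5^n − 3 for all n ≥ 0.

P(n) = 5^n − 3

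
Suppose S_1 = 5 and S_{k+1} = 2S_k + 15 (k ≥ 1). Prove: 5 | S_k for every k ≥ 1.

Base case: S_1 = 5 = 5·1, so 5 | S_1.
Assume 5 | S_r, so S_r = 5t for some integer t.
Then S_{r+1} = 2S_r + 15 = 2·(5t) + 15 = 5(2t + 3), so 5 | S_{r+1}.
So the property holds for r+1, and by induction 5 | S_k for all k ≥ 1.

5 | S_k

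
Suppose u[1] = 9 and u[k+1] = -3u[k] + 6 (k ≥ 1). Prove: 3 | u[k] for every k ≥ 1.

Base case: u[1] = 9 = 3·3, so 3 | u[1].
Assume 3 | u[m], so u[m] = 3t for some integer t.
Then u[m+1] = -3u[m] + 6 = -3·(3t) + 6 = 3(-3t + 2), so 3 | u[m+1].
By induction, 3 | u[k] for all k ≥ 1.

3 | u[k]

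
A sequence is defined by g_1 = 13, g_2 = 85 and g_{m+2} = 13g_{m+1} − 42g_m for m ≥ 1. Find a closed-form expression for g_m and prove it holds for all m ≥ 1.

Claim: g_m = 6^m + 7^m.

Base cases: g_1 = 13 and 6^1 + 7^1 = 13; g_2 = 85 and 6^2 + 7^2 = 85.
Assume g_j = 6^j + 7^j for all 1 ≤ j ≤ r, where r ≥ 2.
Then g_{r+1} = 13g_r − 42g_{r−1} = 13·(6^r + 7^r) − 42·(6^{r−1} + 7^{r−1}) = (13·6 − 42)6^{r−1} + (13·7 − 42)7^{r−1} = 36·6^{r−1} + 49·7^{r−1} = 6^{r+1} + 7^{r+1}.
Hence g_m = 6^m + 7^m for every m ≥ 1, by strong induction.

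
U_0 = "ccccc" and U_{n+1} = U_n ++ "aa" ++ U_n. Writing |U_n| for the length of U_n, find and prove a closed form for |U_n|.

Claim: |U_n| = 7·2^n − 2.

Base case: |U_0| = 5, and 7·2^0 − 2 = 5.
Assume |U_k| = 7·2^k − 2.
Then |U_{k+1}| = |U_k| + 2 + |U_k| = 2|U_k| + 2 = 2(7·2^k − 2) + 2 = 7·2^{k+1} − 4 + 2 = 7·2^{k+1} − 2.
So the formula holds for k+1, and by induction |U_n| = 7·2^n − 2 for all n ≥ 0.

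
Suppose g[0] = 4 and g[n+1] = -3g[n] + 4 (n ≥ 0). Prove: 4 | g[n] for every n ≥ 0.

Base case: g[0] = 4 = 4·1, so 4 | g[0].
Assume 4 | g[j], so g[j] = 4t for some integer t.
Then g[j+1] = -3g[j] + 4 = -3·(4t) + 4 = 4(-3t + 1), so 4 | g[j+1].
This completes the inductive step, so 4 | g[n] for all n ≥ 0.

4 | g[n]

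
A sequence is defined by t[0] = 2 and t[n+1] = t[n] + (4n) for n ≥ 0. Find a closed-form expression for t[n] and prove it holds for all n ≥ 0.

Claim: t[n] = 2n^2 − 2n + 2.

Base case: t[0] = 2, and 2·0^2 − 2·0 + 2 = 2.
Assume t[j] = 2j^2 − 2j + 2.
Then t[j+1] = t[j] + (4j) = (2j^2 − 2j + 2) + (4j) = 2j^2 + 2j + 2,
and 2·(j+1)^2 − 2·(j+1) + 2 = 2j^2 + 2j + 2.
This completes the inductive step, so t[n] = 2n^2 − 2n + 2 for all n ≥ 0.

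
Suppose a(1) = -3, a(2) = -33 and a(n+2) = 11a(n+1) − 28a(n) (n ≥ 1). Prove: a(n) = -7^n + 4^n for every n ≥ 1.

Base cases: a(1) = -3 and -7^1 + 4^1 = -3; a(2) = -33 and -7^2 + 4^2 = -33.
Assume a(i) = -7^i + 4^i for all 1 ≤ i ≤ j, where j ≥ 2.
Then a(j+1) = 11a(j) − 28a(j−1) = 11·(-7^j + 4^j) − 28·(-7^{j−1} + 4^{j−1}) = -(11·7 − 28)7^{j−1} + (11·4 − 28)4^{j−1} = -49·7^{j−1} + 16·4^{j−1} = -7^{j+1} + 4^{j+1}.
By strong induction, a(n) = -7^n + 4^n for all n ≥ 1.

a(n) = -7^n + 4^n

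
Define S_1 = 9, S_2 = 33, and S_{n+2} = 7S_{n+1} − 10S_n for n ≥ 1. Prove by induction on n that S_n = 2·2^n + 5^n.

Base cases: S_1 = 9 and 2·2^1 + 5^1 = 9; S_2 = 33 and 2·2^2 + 5^2 = 33.
Assume S_j = 2·2^j + 5^j for all 1 ≤ j ≤ m, where m ≥ 2.
Then S_{m+1} = 7S_m − 10S_{m−1} = 7·(2·2^m + 5^m) − 10·(2·2^{m−1} + 5^{m−1}) = 2·(7·2 − 10)2^{m−1} + (7·5 − 10)5^{m−1} = 8·2^{m−1} + 25·5^{m−1} = 2·2^{m+1} + 5^{m+1}.
Hence S_n = 2·2^n + 5^n for every n ≥ 1, by strong induction.

S_n = 2·2^n + 5^n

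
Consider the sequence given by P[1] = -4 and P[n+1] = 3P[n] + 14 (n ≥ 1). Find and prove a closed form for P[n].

Claim: P[n] = 3^n − 7.

Base case: P[1] = -4, and 3^1 − 7 = 3 − 7 = -4.
Assume P[r] = 3^r − 7 for some r ≥ 1.
Then P[r+1] = 3P[r] + 14 = 3·(3^r − 7) + 14 = 3^{r+1} − 21 + 14 = 3^{r+1} − 7.
So the formula holds for r+1, and by induction P[n] = 3^n − 7 for all n ≥ 1.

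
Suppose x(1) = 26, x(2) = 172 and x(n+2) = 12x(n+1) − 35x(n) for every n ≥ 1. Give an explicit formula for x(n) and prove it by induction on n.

Claim: x(n) = 3·7^n + 5^n.

Base cases: x(1) = 26 and 3·7^1 + 5^1 = 26; x(2) = 172 and 3·7^2 + 5^2 = 172.
Assume x(j) = 3·7^j + 5^j for all 1 ≤ j ≤ m, where m ≥ 2.
Then x(m+1) = 12x(m) − 35x(m−1) = 12·(3·7^m + 5^m) − 35·(3·7^{m−1} + 5^{m−1}) = 3·(12·7 − 35)7^{m−1} + (12·5 − 35)5^{m−1} = 147·7^{m−1} + 25·5^{m−1} = 3·7^{m+1} + 5^{m+1}.
So the formula holds for m+1, and by strong induction x(n) = 3·7^n + 5^n for all n ≥ 1.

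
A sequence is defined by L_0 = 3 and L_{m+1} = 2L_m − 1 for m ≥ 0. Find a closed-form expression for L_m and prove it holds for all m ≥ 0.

Claim: L_m = 2^{m+1} + 1.

Base case: L_0 = 3, and 2^{0+1} + 1 = 2 + 1 = 3.
Assume L_r = 2^{r+1} + 1 for some r ≥ 0.
Then L_{r+1} = 2L_r − 1 = 2·(2^{r+1} + 1) − 1 = 2^{r+2} + 2 − 1 = 2^{r+2} + 1.
Hence L_m = 2^{m+1} + 1 for every m ≥ 0, by induction.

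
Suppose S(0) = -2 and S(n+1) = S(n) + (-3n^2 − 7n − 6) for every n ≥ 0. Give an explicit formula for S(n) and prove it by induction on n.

Claim: S(n) = -n^3 − 2n^2 − 3n − 2.

Base case: S(0) = -2, and -0^3 − 2·0^2 − 3·0 − 2 = -2.
Assume S(m) = -m^3 − 2m^2 − 3m − 2.
Then S(m+1) = S(m) + (-3m^2 − 7m − 6) = (-m^3 − 2m^2 − 3m − 2) + (-3m^2 − 7m − 6) = -m^3 − 5m^2 − 10m − 8,
and -(m+1)^3 − 2·(m+1)^2 − 3·(m+1) − 2 = -m^3 − 5m^2 − 10m − 8.
By induction, S(n) = -n^3 − 2n^2 − 3n − 2 for all n ≥ 0.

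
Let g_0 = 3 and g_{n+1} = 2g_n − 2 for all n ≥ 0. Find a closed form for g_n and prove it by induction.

Claim: g_n = 2^n + 2.

Base case: g_0 = 3, and 2^0 + 2 = 1 + 2 = 3.
Assume g_r = 2^r + 2 for some r ≥ 0.
Then g_{r+1} = 2g_r − 2 = 2·(2^r + 2) − 2 = 2^{r+1} + 4 − 2 = 2^{r+1} + 2.
So the formula holds for r+1, and by induction g_n = 2^n + 2 for all n ≥ 0.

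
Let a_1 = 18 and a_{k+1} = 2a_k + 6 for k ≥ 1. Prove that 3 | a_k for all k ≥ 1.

Base case: a_1 = 18 = 3·6, so 3 | a_1.
Assume 3 | a_m, so a_m = 3t for some integer t.
Then a_{m+1} = 2a_m + 6 = 2·(3t) + 6 = 3(2t + 2), so 3 | a_{m+1}.
This completes the inductive step, so 3 | a_k for all k ≥ 1.

3 | a_k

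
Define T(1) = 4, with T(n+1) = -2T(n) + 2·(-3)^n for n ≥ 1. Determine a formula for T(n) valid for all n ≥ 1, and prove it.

Claim: T(n) = (-2)^n − 2·(-3)^n.

Base case: T(1) = 4, and (-2)^1 − 2·(-3)^1 = -2 + 6 = 4.
Assume T(k) = (-2)^k − 2·(-3)^k for some k ≥ 1.
Then T(k+1) = -2T(k) + 2·(-3)^k = -2·((-2)^k − 2·(-3)^k) + 2·(-3)^k = (-2)^{k+1} + 4·(-3)^k + 2·(-3)^k = (-2)^{k+1} + 6·(-3)^k = (-2)^{k+1} − 2·(-3)^{k+1}.
By induction, T(n) = (-2)^n − 2·(-3)^n for all n ≥ 1.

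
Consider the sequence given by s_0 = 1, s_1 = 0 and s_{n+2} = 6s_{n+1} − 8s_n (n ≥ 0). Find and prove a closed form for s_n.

Claim: s_n = 2·2^n − 4^n.

Base cases: s_0 = 1 and 2·2^0 − 4^0 = 1; s_1 = 0 and 2·2^1 − 4^1 = 0.
Assume s_j = 2·2^j − 4^j for all 0 ≤ j ≤ r, where r ≥ 1.
Then s_{r+1} = 6s_r − 8s_{r−1} = 6·(2·2^r − 4^r) − 8·(2·2^{r−1} − 4^{r−1}) = 2·(6·2 − 8)2^{r−1} − (6·4 − 8)4^{r−1} = 8·2^{r−1} − 16·4^{r−1} = 2·2^{r+1} − 4^{r+1}.
Hence s_n = 2·2^n − 4^n for every n ≥ 0, by strong induction.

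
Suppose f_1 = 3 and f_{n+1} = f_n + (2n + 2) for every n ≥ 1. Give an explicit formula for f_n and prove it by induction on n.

Claim: f_n = n^2 + n + 1.

Base case: f_1 = 3, and 1^2 + 1 + 1 = 3.
Assume f_k = k^2 + k + 1.
Then f_{k+1} = f_k + (2k + 2) = (k^2 + k + 1) + (2k + 2) = k^2 + 3k + 3,
and (k+1)^2 + (k+1) + 1 = k^2 + 3k + 3.
Hence f_n = n^2 + n + 1 for every n ≥ 1, by induction.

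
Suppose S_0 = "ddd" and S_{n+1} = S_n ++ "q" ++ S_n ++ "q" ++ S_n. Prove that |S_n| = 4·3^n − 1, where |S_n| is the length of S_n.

Base case: |S_0| = 3, and 4·3^0 − 1 = 3.
Assume |S_j| = 4·3^j − 1.
Then |S_{j+1}| = 3|S_j| + 2 = 3(4·3^j − 1) + 2 = 4·3^{j+1} − 3 + 2 = 4·3^{j+1} − 1.
Hence |S_n| = 4·3^n − 1 for every n ≥ 0, by induction.

|S_n| = 4·3^n − 1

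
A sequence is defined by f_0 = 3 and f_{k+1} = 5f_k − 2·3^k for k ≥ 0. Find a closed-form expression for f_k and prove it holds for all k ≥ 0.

Claim: f_k = 2·5^k + 3^k.

Base case: f_0 = 3, and 2·5^0 + 3^0 = 2 + 1 = 3.
Assume f_m = 2·5^m + 3^m for some m ≥ 0.
Then f_{m+1} = 5f_m − 2·3^m = 5·(2·5^m + 3^m) − 2·3^m = 2·5^{m+1} + 5·3^m − 2·3^m = 2·5^{m+1} + 3·3^m = 2·5^{m+1} + 3^{m+1}.
By induction, f_k = 2·5^k + 3^k for all k ≥ 0.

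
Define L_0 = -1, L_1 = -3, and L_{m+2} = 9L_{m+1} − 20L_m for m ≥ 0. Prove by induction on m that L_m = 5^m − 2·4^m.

Base cases: L_0 = -1 and 5^0 − 2·4^0 = -1; L_1 = -3 and 5^1 − 2·4^1 = -3.
Assume L_j = 5^j − 2·4^j for all 0 ≤ j ≤ r, where r ≥ 1.
Then L_{r+1} = 9L_r − 20L_{r−1} = 9·(5^r − 2·4^r) − 20·(5^{r−1} − 2·4^{r−1}) = (9·5 − 20)5^{r−1} − 2·(9·4 − 20)4^{r−1} = 25·5^{r−1} − 32·4^{r−1} = 5^{r+1} − 2·4^{r+1}.
This completes the inductive step, so L_m = 5^m − 2·4^m for all m ≥ 0.

L_m = 5^m − 2·4^m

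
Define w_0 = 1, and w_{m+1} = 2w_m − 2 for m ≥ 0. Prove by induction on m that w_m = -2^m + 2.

Base case: w_0 = 1, and -2^0 + 2 = -1 + 2 = 1.
Assume w_r = -2^r + 2 for some r ≥ 0.
Then w_{r+1} = 2w_r − 2 = 2·(-2^r + 2) − 2 = -2^{r+1} + 4 − 2 = -2^{r+1} + 2.
This completes the inductive step, so w_m = -2^m + 2 for all m ≥ 0.

w_m = -2^m + 2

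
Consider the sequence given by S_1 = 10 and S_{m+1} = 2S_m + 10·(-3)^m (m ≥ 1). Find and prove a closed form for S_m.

Claim: S_m = 2·2^m − 2·(-3)^m.

Base case: S_1 = 10, and 2·2^1 − 2·(-3)^1 = 4 + 6 = 10.
Assume S_k = 2·2^k − 2·(-3)^k for some k ≥ 1.
Then S_{k+1} = 2S_k + 10·(-3)^k = 2·(2·2^k − 2·(-3)^k) + 10·(-3)^k = 2·2^{k+1} − 4·(-3)^k + 10·(-3)^k = 2·2^{k+1} + 6·(-3)^k = 2·2^{k+1} − 2·(-3)^{k+1}.
So the formula holds for k+1, and by induction S_m = 2·2^m − 2·(-3)^m for all m ≥ 1.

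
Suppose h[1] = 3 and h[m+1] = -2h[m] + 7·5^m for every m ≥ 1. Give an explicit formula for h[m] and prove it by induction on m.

Claim: h[m] = (-2)^m + 5^m.

Base case: h[1] = 3, and (-2)^1 + 5^1 = -2 + 5 = 3.
Assume h[r] = (-2)^r + 5^r for some r ≥ 1.
Then h[r+1] = -2h[r] + 7·5^r = -2·((-2)^r + 5^r) + 7·5^r = (-2)^{r+1} − 2·5^r + 7·5^r = (-2)^{r+1} + 5·5^r = (-2)^{r+1} + 5^{r+1}.
By induction, h[m] = (-2)^m + 5^m for all m ≥ 1.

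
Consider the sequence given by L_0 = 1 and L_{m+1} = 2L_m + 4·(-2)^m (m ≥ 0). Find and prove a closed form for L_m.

Claim: L_m = 2·2^m − (-2)^m.

Base case: L_0 = 1, and 2·2^0 − (-2)^0 = 2 − 1 = 1.
Assume L_k = 2·2^k − (-2)^k for some k ≥ 0.
Then L_{k+1} = 2L_k + 4·(-2)^k = 2·(2·2^k − (-2)^k) + 4·(-2)^k = 2·2^{k+1} − 2·(-2)^k + 4·(-2)^k = 2·2^{k+1} + 2·(-2)^k = 2·2^{k+1} − (-2)^{k+1}.
By induction, L_m = 2·2^m − (-2)^m for all m ≥ 0.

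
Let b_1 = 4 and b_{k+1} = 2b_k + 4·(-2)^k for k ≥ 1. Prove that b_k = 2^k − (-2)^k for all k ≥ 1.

Base case: b_1 = 4, and 2^1 − (-2)^1 = 2 + 2 = 4.
Assume b_m = 2^m − (-2)^m for some m ≥ 1.
Then b_{m+1} = 2b_m + 4·(-2)^m = 2·(2^m − (-2)^m) + 4·(-2)^m = 2^{m+1} − 2·(-2)^m + 4·(-2)^m = 2^{m+1} + 2·(-2)^m = 2^{m+1} − (-2)^{m+1}.
So the formula holds for m+1, and by induction b_k = 2^k − (-2)^k for all k ≥ 1.

b_k = 2^k − (-2)^k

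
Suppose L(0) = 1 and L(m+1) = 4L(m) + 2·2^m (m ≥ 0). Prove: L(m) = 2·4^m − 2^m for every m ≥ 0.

Base case: L(0) = 1, and 2·4^0 − 2^0 = 2 − 1 = 1.
Assume L(k) = 2·4^k − 2^k for some k ≥ 0.
Then L(k+1) = 4L(k) + 2·2^k = 4·(2·4^k − 2^k) + 2·2^k = 2·4^{k+1} − 4·2^k + 2·2^k = 2·4^{k+1} − 2·2^k = 2·4^{k+1} − 2^{k+1}.
This completes the inductive step, so L(m) = 2·4^m − 2^m for all m ≥ 0.

L(m) = 2·4^m − 2^m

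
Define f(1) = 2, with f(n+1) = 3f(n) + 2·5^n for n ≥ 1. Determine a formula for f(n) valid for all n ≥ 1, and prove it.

Claim: f(n) = -3^n + 5^n.

Base case: f(1) = 2, and -3^1 + 5^1 = -3 + 5 = 2.
Assume f(r) = -3^r + 5^r for some r ≥ 1.
Then f(r+1) = 3f(r) + 2·5^r = 3·(-3^r + 5^r) + 2·5^r = -3^{r+1} + 3·5^r + 2·5^r = -3^{r+1} + 5·5^r = -3^{r+1} + 5^{r+1}.
This completes the inductive step, so f(n) = -3^n + 5^n for all n ≥ 1.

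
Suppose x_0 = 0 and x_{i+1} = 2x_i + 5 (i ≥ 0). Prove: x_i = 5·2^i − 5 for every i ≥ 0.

Base case: x_0 = 0, and 5·2^0 − 5 = 5 − 5 = 0.
Assume x_m = 5·2^m − 5 for some m ≥ 0.
Then x_{m+1} = 2x_m + 5 = 2·(5·2^m − 5) + 5 = 10·2^m − 10 + 5 = 5·2^{m+1} − 5.
So the formula holds for m+1, and by induction x_i = 5·2^i − 5 for all i ≥ 0.

x_i = 5·2^i − 5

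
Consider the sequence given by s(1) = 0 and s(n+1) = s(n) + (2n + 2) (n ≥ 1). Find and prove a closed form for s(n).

Claim: s(n) = n^2 + n − 2.

Base case: s(1) = 0, and 1^2 + 1 − 2 = 0.
Assume s(j) = j^2 + j − 2.
Then s(j+1) = s(j) + (2j + 2) = (j^2 + j − 2) + (2j + 2) = j^2 + 3j,
and (j+1)^2 + (j+1) − 2 = j^2 + 3j.
Hence s(n) = n^2 + n − 2 for every n ≥ 1, by induction.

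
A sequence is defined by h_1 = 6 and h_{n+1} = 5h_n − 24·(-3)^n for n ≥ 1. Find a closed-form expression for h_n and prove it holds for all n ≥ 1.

Claim: h_n = 3·5^n + 3·(-3)^n.

Base case: h_1 = 6, and 3·5^1 + 3·(-3)^1 = 15 − 9 = 6.
Assume h_j = 3·5^j + 3·(-3)^j for some j ≥ 1.
Then h_{j+1} = 5h_j − 24·(-3)^j = 5·(3·5^j + 3·(-3)^j) − 24·(-3)^j = 3·5^{j+1} + 15·(-3)^j − 24·(-3)^j = 3·5^{j+1} − 9·(-3)^j = 3·5^{j+1} + 3·(-3)^{j+1}.
This completes the inductive step, so h_n = 3·5^n + 3·(-3)^n for all n ≥ 1.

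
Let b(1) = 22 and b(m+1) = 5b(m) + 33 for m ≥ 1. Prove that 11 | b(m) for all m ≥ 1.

Base case: b(1) = 22 = 11·2, so 11 | b(1).
Assume 11 | b(j), so b(j) = 11t for some integer t.
Then b(j+1) = 5b(j) + 33 = 5·(11t) + 33 = 11(5t + 3), so 11 | b(j+1).
This completes the inductive step, so 11 | b(m) for all m ≥ 1.

11 | b(m)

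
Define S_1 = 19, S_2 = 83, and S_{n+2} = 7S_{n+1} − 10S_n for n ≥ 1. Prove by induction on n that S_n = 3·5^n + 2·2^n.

Base cases: S_1 = 19 and 3·5^1 + 2·2^1 = 19; S_2 = 83 and 3·5^2 + 2·2^2 = 83.
Assume S_j = 3·5^j + 2·2^j for all 1 ≤ j ≤ m, where m ≥ 2.
Then S_{m+1} = 7S_m − 10S_{m−1} = 7·(3·5^m + 2·2^m) − 10·(3·5^{m−1} + 2·2^{m−1}) = 3·(7·5 − 10)5^{m−1} + 2·(7·2 − 10)2^{m−1} = 75·5^{m−1} + 8·2^{m−1} = 3·5^{m+1} + 2·2^{m+1}.
So the formula holds for m+1, and by strong induction S_n = 3·5^n + 2·2^n for all n ≥ 1.

S_n = 3·5^n + 2·2^n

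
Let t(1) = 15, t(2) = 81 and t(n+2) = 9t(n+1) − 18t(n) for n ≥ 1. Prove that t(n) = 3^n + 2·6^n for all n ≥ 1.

Base cases: t(1) = 15 and 3^1 + 2·6^1 = 15; t(2) = 81 and 3^2 + 2·6^2 = 81.
Assume t(j) = 3^j + 2·6^j for all 1 ≤ j ≤ k, where k ≥ 2.
Then t(k+1) = 9t(k) − 18t(k−1) = 9·(3^k + 2·6^k) − 18·(3^{k−1} + 2·6^{k−1}) = (9·3 − 18)3^{k−1} + 2·(9·6 − 18)6^{k−1} = 9·3^{k−1} + 72·6^{k−1} = 3^{k+1} + 2·6^{k+1}.
Hence t(n) = 3^n + 2·6^n for every n ≥ 1, by strong induction.

t(n) = 3^n + 2·6^n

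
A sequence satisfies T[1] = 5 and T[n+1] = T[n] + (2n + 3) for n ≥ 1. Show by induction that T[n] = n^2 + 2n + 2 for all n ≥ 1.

Base case: T[1] = 5, and 1^2 + 2·1 + 2 = 5.
Assume T[r] = r^2 + 2r + 2.
Then T[r+1] = T[r] + (2r + 3) = (r^2 + 2r + 2) + (2r + 3) = r^2 + 4r + 5,
and (r+1)^2 + 2·(r+1) + 2 = r^2 + 4r + 5.
By induction, T[n] = n^2 + 2n + 2 for all n ≥ 1.

T[n] = n^2 + 2n + 2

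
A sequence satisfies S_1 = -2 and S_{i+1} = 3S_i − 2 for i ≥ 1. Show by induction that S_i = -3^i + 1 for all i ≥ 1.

Base case: S_1 = -2, and -3^1 + 1 = -3 + 1 = -2.
Assume S_r = -3^r + 1 for some r ≥ 1.
Then S_{r+1} = 3S_r − 2 = 3·(-3^r + 1) − 2 = -3^{r+1} + 3 − 2 = -3^{r+1} + 1.
By induction, S_i = -3^i + 1 for all i ≥ 1.

S_i = -3^i + 1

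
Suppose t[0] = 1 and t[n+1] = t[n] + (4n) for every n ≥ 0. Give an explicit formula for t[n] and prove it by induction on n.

Claim: t[n] = 2n^2 − 2n + 1.

Base case: t[0] = 1, and 2·0^2 − 2·0 + 1 = 1.
Assume t[j] = 2j^2 − 2j + 1.
Then t[j+1] = t[j] + (4j) = (2j^2 − 2j + 1) + (4j) = 2j^2 + 2j + 1,
and 2·(j+1)^2 − 2·(j+1) + 1 = 2j^2 + 2j + 1.
This completes the inductive step, so t[n] = 2n^2 − 2n + 1 for all n ≥ 0.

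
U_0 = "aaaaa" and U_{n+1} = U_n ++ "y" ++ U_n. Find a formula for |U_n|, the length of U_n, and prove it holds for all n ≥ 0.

Claim: |U_n| = 6·2^n − 1.

Base case: |U_0| = 5, and 6·2^0 − 1 = 5.
Assume |U_j| = 6·2^j − 1.
Then |U_{j+1}| = |U_j| + 1 + |U_j| = 2|U_j| + 1 = 2(6·2^j − 1) + 1 = 6·2^{j+1} − 2 + 1 = 6·2^{j+1} − 1.
This completes the inductive step, so |U_n| = 6·2^n − 1 for all n ≥ 0.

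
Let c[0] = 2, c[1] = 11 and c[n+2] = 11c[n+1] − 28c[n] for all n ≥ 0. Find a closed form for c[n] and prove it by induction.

Claim: c[n] = 7^n + 4^n.

Base cases: c[0] = 2 and 7^0 + 4^0 = 2; c[1] = 11 and 7^1 + 4^1 = 11.
Assume c[j] = 7^j + 4^j for all 0 ≤ j ≤ m, where m ≥ 1.
Then c[m+1] = 11c[m] − 28c[m−1] = 11·(7^m + 4^m) − 28·(7^{m−1} + 4^{m−1}) = (11·7 − 28)7^{m−1} + (11·4 − 28)4^{m−1} = 49·7^{m−1} + 16·4^{m−1} = 7^{m+1} + 4^{m+1}.
By strong induction, c[n] = 7^n + 4^n for all n ≥ 0.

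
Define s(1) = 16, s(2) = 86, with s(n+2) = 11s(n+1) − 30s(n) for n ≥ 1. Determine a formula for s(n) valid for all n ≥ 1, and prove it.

Claim: s(n) = 6^n + 2·5^n.

Base cases: s(1) = 16 and 6^1 + 2·5^1 = 16; s(2) = 86 and 6^2 + 2·5^2 = 86.
Assume s(i) = 6^i + 2·5^i for all 1 ≤ i ≤ j, where j ≥ 2.
Then s(j+1) = 11s(j) − 30s(j−1) = 11·(6^j + 2·5^j) − 30·(6^{j−1} + 2·5^{j−1}) = (11·6 − 30)6^{j−1} + 2·(11·5 − 30)5^{j−1} = 36·6^{j−1} + 50·5^{j−1} = 6^{j+1} + 2·5^{j+1}.
This completes the inductive step, so s(n) = 6^n + 2·5^n for all n ≥ 1.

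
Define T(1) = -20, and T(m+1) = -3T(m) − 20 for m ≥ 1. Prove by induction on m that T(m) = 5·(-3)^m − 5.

Base case: T(1) = -20, and 5·(-3)^1 − 5 = -15 − 5 = -20.
Assume T(r) = 5·(-3)^r − 5 for some r ≥ 1.
Then T(r+1) = -3T(r) − 20 = -3·(5·(-3)^r − 5) − 20 = -15·(-3)^r + 15 − 20 = 5·(-3)^{r+1} − 5.
Hence T(m) = 5·(-3)^m − 5 for every m ≥ 1, by induction.

T(m) = 5·(-3)^m − 5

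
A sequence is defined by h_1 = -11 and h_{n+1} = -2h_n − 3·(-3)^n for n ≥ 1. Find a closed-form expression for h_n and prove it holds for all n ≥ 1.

Claim: h_n = (-2)^n + 3·(-3)^n.

Base case: h_1 = -11, and (-2)^1 + 3·(-3)^1 = -2 − 9 = -11.
Assume h_k = (-2)^k + 3·(-3)^k for some k ≥ 1.
Then h_{k+1} = -2h_k − 3·(-3)^k = -2·((-2)^k + 3·(-3)^k) − 3·(-3)^k = (-2)^{k+1} − 6·(-3)^k − 3·(-3)^k = (-2)^{k+1} − 9·(-3)^k = (-2)^{k+1} + 3·(-3)^{k+1}.
So the formula holds for k+1, and by induction h_n = (-2)^n + 3·(-3)^n for all n ≥ 1.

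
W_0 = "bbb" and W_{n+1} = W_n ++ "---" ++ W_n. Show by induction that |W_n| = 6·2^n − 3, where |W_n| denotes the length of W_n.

Base case: |W_0| = 3, and 6·2^0 − 3 = 3.
Assume |W_k| = 6·2^k − 3.
Then |W_{k+1}| = |W_k| + 3 + |W_k| = 2|W_k| + 3 = 2(6·2^k − 3) + 3 = 6·2^{k+1} − 6 + 3 = 6·2^{k+1} − 3.
So the formula holds for k+1, and by induction |W_n| = 6·2^n − 3 for all n ≥ 0.

|W_n| = 6·2^n − 3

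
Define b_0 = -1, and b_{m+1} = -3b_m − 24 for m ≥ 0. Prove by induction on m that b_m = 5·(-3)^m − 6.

Base case: b_0 = -1, and 5·(-3)^0 − 6 = 5 − 6 = -1.
Assume b_r = 5·(-3)^r − 6 for some r ≥ 0.
Then b_{r+1} = -3b_r − 24 = -3·(5·(-3)^r − 6) − 24 = -15·(-3)^r + 18 − 24 = 5·(-3)^{r+1} − 6.
This completes the inductive step, so b_m = 5·(-3)^m − 6 for all m ≥ 0.

b_m = 5·(-3)^m − 6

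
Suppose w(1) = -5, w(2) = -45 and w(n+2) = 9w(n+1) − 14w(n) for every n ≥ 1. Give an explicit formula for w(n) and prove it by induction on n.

Claim: w(n) = -7^n + 2^n.

Base cases: w(1) = -5 and -7^1 + 2^1 = -5; w(2) = -45 and -7^2 + 2^2 = -45.
Assume w(j) = -7^j + 2^j for all 1 ≤ j ≤ m, where m ≥ 2.
Then w(m+1) = 9w(m) − 14w(m−1) = 9·(-7^m + 2^m) − 14·(-7^{m−1} + 2^{m−1}) = -(9·7 − 14)7^{m−1} + (9·2 − 14)2^{m−1} = -49·7^{m−1} + 4·2^{m−1} = -7^{m+1} + 2^{m+1}.
So the formula holds for m+1, and by strong induction w(n) = -7^n + 2^n for all n ≥ 1.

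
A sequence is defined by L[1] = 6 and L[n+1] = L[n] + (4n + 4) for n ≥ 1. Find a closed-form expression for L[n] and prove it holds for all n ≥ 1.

Claim: L[n] = 2n^2 + 2n + 2.

Base case: L[1] = 6, and 2·1^2 + 2·1 + 2 = 6.
Assume L[m] = 2m^2 + 2m + 2.
Then L[m+1] = L[m] + (4m + 4) = (2m^2 + 2m + 2) + (4m + 4) = 2m^2 + 6m + 6,
and 2·(m+1)^2 + 2·(m+1) + 2 = 2m^2 + 6m + 6.
Hence L[n] = 2n^2 + 2n + 2 for every n ≥ 1, by induction.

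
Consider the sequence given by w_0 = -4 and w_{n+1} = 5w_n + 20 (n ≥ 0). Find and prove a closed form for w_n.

Claim: w_n = 5^n − 5.

Base case: w_0 = -4, and 5^0 − 5 = 1 − 5 = -4.
Assume w_m = 5^m − 5 for some m ≥ 0.
Then w_{m+1} = 5w_m + 20 = 5·(5^m − 5) + 20 = 5^{m+1} − 25 + 20 = 5^{m+1} − 5.
Hence w_n = 5^n − 5 for every n ≥ 0, by induction.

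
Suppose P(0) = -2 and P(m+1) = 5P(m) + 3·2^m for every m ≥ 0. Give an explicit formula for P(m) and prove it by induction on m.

Claim: P(m) = -5^m − 2^m.

Base case: P(0) = -2, and -5^0 − 2^0 = -1 − 1 = -2.
Assume P(k) = -5^k − 2^k for some k ≥ 0.
Then P(k+1) = 5P(k) + 3·2^k = 5·(-5^k − 2^k) + 3·2^k = -5^{k+1} − 5·2^k + 3·2^k = -5^{k+1} − 2·2^k = -5^{k+1} − 2^{k+1}.
By induction, P(m) = -5^m − 2^m for all m ≥ 0.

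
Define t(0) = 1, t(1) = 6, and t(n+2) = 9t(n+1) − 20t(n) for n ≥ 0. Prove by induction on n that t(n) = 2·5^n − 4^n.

Base cases: t(0) = 1 and 2·5^0 − 4^0 = 1; t(1) = 6 and 2·5^1 − 4^1 = 6.
Assume t(j) = 2·5^j − 4^j for all 0 ≤ j ≤ r, where r ≥ 1.
Then t(r+1) = 9t(r) − 20t(r−1) = 9·(2·5^r − 4^r) − 20·(2·5^{r−1} − 4^{r−1}) = 2·(9·5 − 20)5^{r−1} − (9·4 − 20)4^{r−1} = 50·5^{r−1} − 16·4^{r−1} = 2·5^{r+1} − 4^{r+1}.
So the formula holds for r+1, and by strong induction t(n) = 2·5^n − 4^n for all n ≥ 0.

t(n) = 2·5^n − 4^n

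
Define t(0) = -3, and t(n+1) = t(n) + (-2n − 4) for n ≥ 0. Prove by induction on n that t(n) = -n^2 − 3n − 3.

Base case: t(0) = -3, and -0^2 − 3·0 − 3 = -3.
Assume t(k) = -k^2 − 3k − 3.
Then t(k+1) = t(k) + (-2k − 4) = (-k^2 − 3k − 3) + (-2k − 4) = -k^2 − 5k − 7,
and -(k+1)^2 − 3·(k+1) − 3 = -k^2 − 5k − 7.
This completes the inductive step, so t(n) = -n^2 − 3n − 3 for all n ≥ 0.

t(n) = -n^2 − 3n − 3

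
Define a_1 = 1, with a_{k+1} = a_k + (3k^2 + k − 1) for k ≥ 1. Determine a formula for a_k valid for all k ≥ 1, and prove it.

Claim: a_k = k^3 − k^2 − k + 2.

Base case: a_1 = 1, and 1^3 − 1^2 − 1 + 2 = 1.
Assume a_r = r^3 − r^2 − r + 2.
Then a_{r+1} = a_r + (3r^2 + r − 1) = (r^3 − r^2 − r + 2) + (3r^2 + r − 1) = r^3 + 2r^2 + 1,
and (r+1)^3 − (r+1)^2 − (r+1) + 2 = r^3 + 2r^2 + 1.
By induction, a_k = k^3 − k^2 − k + 2 for all k ≥ 1.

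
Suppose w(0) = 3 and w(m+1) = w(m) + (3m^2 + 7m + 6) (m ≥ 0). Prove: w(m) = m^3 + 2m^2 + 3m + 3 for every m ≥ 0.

Base case: w(0) = 3, and 0^3 + 2·0^2 + 3·0 + 3 = 3.
Assume w(k) = k^3 + 2k^2 + 3k + 3.
Then w(k+1) = w(k) + (3k^2 + 7k + 6) = (k^3 + 2k^2 + 3k + 3) + (3k^2 + 7k + 6) = k^3 + 5k^2 + 10k + 9,
and (k+1)^3 + 2·(k+1)^2 + 3·(k+1) + 3 = k^3 + 5k^2 + 10k + 9.
By induction, w(m) = m^3 + 2m^2 + 3m + 3 for all m ≥ 0.

w(m) = m^3 + 2m^2 + 3m + 3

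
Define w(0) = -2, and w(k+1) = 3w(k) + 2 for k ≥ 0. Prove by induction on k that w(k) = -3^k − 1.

Base case: w(0) = -2, and -3^0 − 1 = -1 − 1 = -2.
Assume w(r) = -3^r − 1 for some r ≥ 0.
Then w(r+1) = 3w(r) + 2 = 3·(-3^r − 1) + 2 = -3^{r+1} − 3 + 2 = -3^{r+1} − 1.
So the formula holds for r+1, and by induction w(k) = -3^k − 1 for all k ≥ 0.

w(k) = -3^k − 1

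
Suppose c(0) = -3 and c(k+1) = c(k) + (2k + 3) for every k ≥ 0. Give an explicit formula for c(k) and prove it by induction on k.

Claim: c(k) = k^2 + 2k − 3.

Base case: c(0) = -3, and 0^2 + 2·0 − 3 = -3.
Assume c(j) = j^2 + 2j − 3.
Then c(j+1) = c(j) + (2j + 3) = (j^2 + 2j − 3) + (2j + 3) = j^2 + 4j,
and (j+1)^2 + 2·(j+1) − 3 = j^2 + 4j.
By induction, c(k) = k^2 + 2k − 3 for all k ≥ 0.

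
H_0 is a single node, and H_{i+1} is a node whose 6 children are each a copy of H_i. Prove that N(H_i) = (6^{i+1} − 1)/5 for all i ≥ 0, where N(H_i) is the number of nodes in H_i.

Base case: N(H_0) = 1, and (6^{0+1} − 1)/5 = 1.
Assume N(H_m) = (6^{m+1} − 1)/5.
Then N(H_{m+1}) = 1 + 6N(H_m) = 1 + 6·(6^{m+1} − 1)/5 = 1 + (6^{m+2} − 6)/5 = (5 + 6^{m+2} − 6)/5 = (6^{m+2} − 1)/5.
By induction, N(H_i) = (6^{i+1} − 1)/5 for all i ≥ 0.

N(H_i) = (6^{i+1} − 1)/5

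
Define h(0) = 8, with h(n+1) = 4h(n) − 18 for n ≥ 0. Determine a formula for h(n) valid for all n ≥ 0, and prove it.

Claim: h(n) = 2·4^n + 6.

Base case: h(0) = 8, and 2·4^0 + 6 = 2 + 6 = 8.
Assume h(k) = 2·4^k + 6 for some k ≥ 0.
Then h(k+1) = 4h(k) − 18 = 4·(2·4^k + 6) − 18 = 8·4^k + 24 − 18 = 2·4^{k+1} + 6.
Hence h(n) = 2·4^n + 6 for every n ≥ 0, by induction.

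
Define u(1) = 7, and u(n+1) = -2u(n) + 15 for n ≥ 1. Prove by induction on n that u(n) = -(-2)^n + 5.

Base case: u(1) = 7, and -(-2)^1 + 5 = 2 + 5 = 7.
Assume u(j) = -(-2)^j + 5 for some j ≥ 1.
Then u(j+1) = -2u(j) + 15 = -2·(-(-2)^j + 5) + 15 = 2·(-2)^j − 10 + 15 = -(-2)^{j+1} + 5.
Hence u(n) = -(-2)^n + 5 for every n ≥ 1, by induction.

u(n) = -(-2)^n + 5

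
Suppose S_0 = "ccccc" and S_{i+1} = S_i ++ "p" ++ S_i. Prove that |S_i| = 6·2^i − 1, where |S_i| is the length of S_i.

Base case: |S_0| = 5, and 6·2^0 − 1 = 5.
Assume |S_r| = 6·2^r − 1.
Then |S_{r+1}| = |S_r| + 1 + |S_r| = 2|S_r| + 1 = 2(6·2^r − 1) + 1 = 6·2^{r+1} − 2 + 1 = 6·2^{r+1} − 1.
Hence |S_i| = 6·2^i − 1 for every i ≥ 0, by induction.

|S_i| = 6·2^i − 1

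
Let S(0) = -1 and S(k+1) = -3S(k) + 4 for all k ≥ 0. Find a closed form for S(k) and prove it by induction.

Claim: S(k) = -2·(-3)^k + 1.

Base case: S(0) = -1, and -2·(-3)^0 + 1 = -2 + 1 = -1.
Assume S(m) = -2·(-3)^m + 1 for some m ≥ 0.
Then S(m+1) = -3S(m) + 4 = -3·(-2·(-3)^m + 1) + 4 = 6·(-3)^m − 3 + 4 = -2·(-3)^{m+1} + 1.
So the formula holds for m+1, and by induction S(k) = -2·(-3)^k + 1 for all k ≥ 0.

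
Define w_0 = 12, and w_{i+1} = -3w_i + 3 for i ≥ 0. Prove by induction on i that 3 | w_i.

Base case: w_0 = 12 = 3·4, so 3 | w_0.
Assume 3 | w_j, so w_j = 3t for some integer t.
Then w_{j+1} = -3w_j + 3 = -3·(3t) + 3 = 3(-3t + 1), so 3 | w_{j+1}.
Hence 3 | w_i for every i ≥ 0, by induction.

3 | w_i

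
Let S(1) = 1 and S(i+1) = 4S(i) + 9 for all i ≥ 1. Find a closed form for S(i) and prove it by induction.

Claim: S(i) = 4^i − 3.

Base case: S(1) = 1, and 4^1 − 3 = 4 − 3 = 1.
Assume S(j) = 4^j − 3 for some j ≥ 1.
Then S(j+1) = 4S(j) + 9 = 4·(4^j − 3) + 9 = 4^{j+1} − 12 + 9 = 4^{j+1} − 3.
Hence S(i) = 4^i − 3 for every i ≥ 1, by induction.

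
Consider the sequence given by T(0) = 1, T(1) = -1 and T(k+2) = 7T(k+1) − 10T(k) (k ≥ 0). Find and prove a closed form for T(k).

Claim: T(k) = -5^k + 2·2^k.

Base cases: T(0) = 1 and -5^0 + 2·2^0 = 1; T(1) = -1 and -5^1 + 2·2^1 = -1.
Assume T(j) = -5^j + 2·2^j for all 0 ≤ j ≤ m, where m ≥ 1.
Then T(m+1) = 7T(m) − 10T(m−1) = 7·(-5^m + 2·2^m) − 10·(-5^{m−1} + 2·2^{m−1}) = -(7·5 − 10)5^{m−1} + 2·(7·2 − 10)2^{m−1} = -25·5^{m−1} + 8·2^{m−1} = -5^{m+1} + 2·2^{m+1}.
This completes the inductive step, so T(k) = -5^k + 2·2^k for all k ≥ 0.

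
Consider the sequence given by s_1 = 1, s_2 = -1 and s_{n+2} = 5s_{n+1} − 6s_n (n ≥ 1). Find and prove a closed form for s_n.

Claim: s_n = -3^n + 2·2^n.

Base cases: s_1 = 1 and -3^1 + 2·2^1 = 1; s_2 = -1 and -3^2 + 2·2^2 = -1.
Assume s_j = -3^j + 2·2^j for all 1 ≤ j ≤ k, where k ≥ 2.
Then s_{k+1} = 5s_k − 6s_{k−1} = 5·(-3^k + 2·2^k) − 6·(-3^{k−1} + 2·2^{k−1}) = -(5·3 − 6)3^{k−1} + 2·(5·2 − 6)2^{k−1} = -9·3^{k−1} + 8·2^{k−1} = -3^{k+1} + 2·2^{k+1}.
So the formula holds for k+1, and by strong induction s_n = -3^n + 2·2^n for all n ≥ 1.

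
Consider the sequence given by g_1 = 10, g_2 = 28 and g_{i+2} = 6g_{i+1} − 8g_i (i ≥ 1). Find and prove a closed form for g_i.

Claim: g_i = 3·2^i + 4^i.

Base cases: g_1 = 10 and 3·2^1 + 4^1 = 10; g_2 = 28 and 3·2^2 + 4^2 = 28.
Assume g_j = 3·2^j + 4^j for all 1 ≤ j ≤ r, where r ≥ 2.
Then g_{r+1} = 6g_r − 8g_{r−1} = 6·(3·2^r + 4^r) − 8·(3·2^{r−1} + 4^{r−1}) = 3·(6·2 − 8)2^{r−1} + (6·4 − 8)4^{r−1} = 12·2^{r−1} + 16·4^{r−1} = 3·2^{r+1} + 4^{r+1}.
So the formula holds for r+1, and by strong induction g_i = 3·2^i + 4^i for all i ≥ 1.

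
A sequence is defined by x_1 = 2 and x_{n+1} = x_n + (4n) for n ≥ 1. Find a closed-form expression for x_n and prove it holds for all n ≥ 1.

Claim: x_n = 2n^2 − 2n + 2.

Base case: x_1 = 2, and 2·1^2 − 2·1 + 2 = 2.
Assume x_j = 2j^2 − 2j + 2.
Then x_{j+1} = x_j + (4j) = (2j^2 − 2j + 2) + (4j) = 2j^2 + 2j + 2,
and 2·(j+1)^2 − 2·(j+1) + 2 = 2j^2 + 2j + 2.
Hence x_n = 2n^2 − 2n + 2 for every n ≥ 1, by induction.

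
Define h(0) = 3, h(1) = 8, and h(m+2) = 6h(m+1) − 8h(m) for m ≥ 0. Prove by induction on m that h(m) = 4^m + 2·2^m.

Base cases: h(0) = 3 and 4^0 + 2·2^0 = 3; h(1) = 8 and 4^1 + 2·2^1 = 8.
Assume h(j) = 4^j + 2·2^j for all 0 ≤ j ≤ k, where k ≥ 1.
Then h(k+1) = 6h(k) − 8h(k−1) = 6·(4^k + 2·2^k) − 8·(4^{k−1} + 2·2^{k−1}) = (6·4 − 8)4^{k−1} + 2·(6·2 − 8)2^{k−1} = 16·4^{k−1} + 8·2^{k−1} = 4^{k+1} + 2·2^{k+1}.
So the formula holds for k+1, and by strong induction h(m) = 4^m + 2·2^m for all m ≥ 0.

h(m) = 4^m + 2·2^m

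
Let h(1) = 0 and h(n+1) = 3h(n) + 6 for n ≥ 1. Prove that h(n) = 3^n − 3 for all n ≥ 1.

Base case: h(1) = 0, and 3^1 − 3 = 3 − 3 = 0.
Assume h(k) = 3^k − 3 for some k ≥ 1.
Then h(k+1) = 3h(k) + 6 = 3·(3^k − 3) + 6 = 3^{k+1} − 9 + 6 = 3^{k+1} − 3.
So the formula holds for k+1, and by induction h(n) = 3^n − 3 for all n ≥ 1.

h(n) = 3^n − 3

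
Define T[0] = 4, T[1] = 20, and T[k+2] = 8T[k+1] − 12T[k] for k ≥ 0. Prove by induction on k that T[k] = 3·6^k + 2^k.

Base cases: T[0] = 4 and 3·6^0 + 2^0 = 4; T[1] = 20 and 3·6^1 + 2^1 = 20.
Assume T[i] = 3·6^i + 2^i for all 0 ≤ i ≤ j, where j ≥ 1.
Then T[j+1] = 8T[j] − 12T[j−1] = 8·(3·6^j + 2^j) − 12·(3·6^{j−1} + 2^{j−1}) = 3·(8·6 − 12)6^{j−1} + (8·2 − 12)2^{j−1} = 108·6^{j−1} + 4·2^{j−1} = 3·6^{j+1} + 2^{j+1}.
So the formula holds for j+1, and by strong induction T[k] = 3·6^k + 2^k for all k ≥ 0.

T[k] = 3·6^k + 2^k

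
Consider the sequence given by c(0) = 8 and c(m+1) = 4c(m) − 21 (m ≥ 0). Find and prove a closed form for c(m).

Claim: c(m) = 4^m + 7.

Base case: c(0) = 8, and 4^0 + 7 = 1 + 7 = 8.
Assume c(k) = 4^k + 7 for some k ≥ 0.
Then c(k+1) = 4c(k) − 21 = 4·(4^k + 7) − 21 = 4^{k+1} + 28 − 21 = 4^{k+1} + 7.
So the formula holds for k+1, and by induction c(m) = 4^m + 7 for all m ≥ 0.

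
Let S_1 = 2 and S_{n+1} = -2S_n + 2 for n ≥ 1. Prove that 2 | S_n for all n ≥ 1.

Base case: S_1 = 2 = 2·1, so 2 | S_1.
Assume 2 | S_r, so S_r = 2t for some integer t.
Then S_{r+1} = -2S_r + 2 = -2·(2t) + 2 = 2(-2t + 1), so 2 | S_{r+1}.
By induction, 2 | S_n for all n ≥ 1.

2 | S_n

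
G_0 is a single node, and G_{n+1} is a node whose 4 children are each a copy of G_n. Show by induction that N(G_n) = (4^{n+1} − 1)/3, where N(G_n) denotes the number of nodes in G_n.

Base case: N(G_0) = 1, and (4^{0+1} − 1)/3 = 1.
Assume N(G_r) = (4^{r+1} − 1)/3.
Then N(G_{r+1}) = 1 + 4N(G_r) = 1 + 4·(4^{r+1} − 1)/3 = 1 + (4^{r+2} − 4)/3 = (3 + 4^{r+2} − 4)/3 = (4^{r+2} − 1)/3.
This completes the inductive step, so N(G_n) = (4^{n+1} − 1)/3 for all n ≥ 0.

N(G_n) = (4^{n+1} − 1)/3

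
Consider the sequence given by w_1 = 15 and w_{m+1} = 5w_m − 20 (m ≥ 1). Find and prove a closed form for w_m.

Claim: w_m = 2·5^m + 5.

Base case: w_1 = 15, and 2·5^1 + 5 = 10 + 5 = 15.
Assume w_j = 2·5^j + 5 for some j ≥ 1.
Then w_{j+1} = 5w_j − 20 = 5·(2·5^j + 5) − 20 = 10·5^j + 25 − 20 = 2·5^{j+1} + 5.
Hence w_m = 2·5^m + 5 for every m ≥ 1, by induction.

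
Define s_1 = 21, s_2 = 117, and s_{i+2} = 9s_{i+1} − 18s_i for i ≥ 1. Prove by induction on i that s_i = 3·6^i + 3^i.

Base cases: s_1 = 21 and 3·6^1 + 3^1 = 21; s_2 = 117 and 3·6^2 + 3^2 = 117.
Assume s_j = 3·6^j + 3^j for all 1 ≤ j ≤ m, where m ≥ 2.
Then s_{m+1} = 9s_m − 18s_{m−1} = 9·(3·6^m + 3^m) − 18·(3·6^{m−1} + 3^{m−1}) = 3·(9·6 − 18)6^{m−1} + (9·3 − 18)3^{m−1} = 108·6^{m−1} + 9·3^{m−1} = 3·6^{m+1} + 3^{m+1}.
By strong induction, s_i = 3·6^i + 3^i for all i ≥ 1.

s_i = 3·6^i + 3^i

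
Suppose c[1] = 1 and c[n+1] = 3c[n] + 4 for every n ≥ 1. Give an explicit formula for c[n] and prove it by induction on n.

Claim: c[n] = 3^n − 2.

Base case: c[1] = 1, and 3^1 − 2 = 3 − 2 = 1.
Assume c[r] = 3^r − 2 for some r ≥ 1.
Then c[r+1] = 3c[r] + 4 = 3·(3^r − 2) + 4 = 3^{r+1} − 6 + 4 = 3^{r+1} − 2.
So the formula holds for r+1, and by induction c[n] = 3^n − 2 for all n ≥ 1.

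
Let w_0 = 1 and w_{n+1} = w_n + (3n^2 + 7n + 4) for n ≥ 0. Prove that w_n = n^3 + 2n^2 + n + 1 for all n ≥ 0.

Base case: w_0 = 1, and 0^3 + 2·0^2 + 0 + 1 = 1.
Assume w_m = m^3 + 2m^2 + m + 1.
Then w_{m+1} = w_m + (3m^2 + 7m + 4) = (m^3 + 2m^2 + m + 1) + (3m^2 + 7m + 4) = m^3 + 5m^2 + 8m + 5,
and (m+1)^3 + 2·(m+1)^2 + (m+1) + 1 = m^3 + 5m^2 + 8m + 5.
Hence w_n = n^3 + 2n^2 + n + 1 for every n ≥ 0, by induction.

w_n = n^3 + 2n^2 + n + 1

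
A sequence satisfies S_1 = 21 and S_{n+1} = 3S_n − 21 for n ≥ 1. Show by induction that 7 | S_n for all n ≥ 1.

Base case: S_1 = 21 = 7·3, so 7 | S_1.
Assume 7 | S_r, so S_r = 7t for some integer t.
Then S_{r+1} = 3S_r − 21 = 3·(7t) − 21 = 7(3t − 3), so 7 | S_{r+1}.
By induction, 7 | S_n for all n ≥ 1.

7 | S_n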